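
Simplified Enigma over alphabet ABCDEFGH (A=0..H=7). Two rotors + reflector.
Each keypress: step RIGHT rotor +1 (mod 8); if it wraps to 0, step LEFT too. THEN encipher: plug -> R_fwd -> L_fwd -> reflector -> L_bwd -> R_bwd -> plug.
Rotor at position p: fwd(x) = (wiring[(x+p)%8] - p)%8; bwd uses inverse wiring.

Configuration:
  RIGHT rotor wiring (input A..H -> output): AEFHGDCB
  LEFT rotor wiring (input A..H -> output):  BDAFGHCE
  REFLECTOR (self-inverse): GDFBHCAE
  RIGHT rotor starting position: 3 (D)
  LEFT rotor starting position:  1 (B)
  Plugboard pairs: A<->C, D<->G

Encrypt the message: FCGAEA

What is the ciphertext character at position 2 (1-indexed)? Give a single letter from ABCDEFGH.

Char 1 ('F'): step: R->4, L=1; F->plug->F->R->A->L->C->refl->F->L'->D->R'->H->plug->H
Char 2 ('C'): step: R->5, L=1; C->plug->A->R->G->L->D->refl->B->L'->F->R'->B->plug->B

B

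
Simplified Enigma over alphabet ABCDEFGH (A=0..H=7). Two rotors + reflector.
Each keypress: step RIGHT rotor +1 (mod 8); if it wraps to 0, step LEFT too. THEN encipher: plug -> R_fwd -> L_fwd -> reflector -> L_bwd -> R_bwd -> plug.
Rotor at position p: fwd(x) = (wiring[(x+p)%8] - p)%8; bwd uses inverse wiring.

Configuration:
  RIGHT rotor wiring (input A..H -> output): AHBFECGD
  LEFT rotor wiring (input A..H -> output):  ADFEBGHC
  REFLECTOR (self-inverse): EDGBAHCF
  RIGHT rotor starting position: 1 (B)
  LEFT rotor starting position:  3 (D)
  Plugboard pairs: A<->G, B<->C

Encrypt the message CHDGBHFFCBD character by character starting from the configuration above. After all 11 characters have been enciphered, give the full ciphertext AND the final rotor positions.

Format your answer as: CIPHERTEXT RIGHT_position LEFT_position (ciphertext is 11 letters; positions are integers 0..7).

Answer: ADHFGCACFAE 4 4

Derivation:
Char 1 ('C'): step: R->2, L=3; C->plug->B->R->D->L->E->refl->A->L'->G->R'->G->plug->A
Char 2 ('H'): step: R->3, L=3; H->plug->H->R->G->L->A->refl->E->L'->D->R'->D->plug->D
Char 3 ('D'): step: R->4, L=3; D->plug->D->R->H->L->C->refl->G->L'->B->R'->H->plug->H
Char 4 ('G'): step: R->5, L=3; G->plug->A->R->F->L->F->refl->H->L'->E->R'->F->plug->F
Char 5 ('B'): step: R->6, L=3; B->plug->C->R->C->L->D->refl->B->L'->A->R'->A->plug->G
Char 6 ('H'): step: R->7, L=3; H->plug->H->R->H->L->C->refl->G->L'->B->R'->B->plug->C
Char 7 ('F'): step: R->0, L->4 (L advanced); F->plug->F->R->C->L->D->refl->B->L'->G->R'->G->plug->A
Char 8 ('F'): step: R->1, L=4; F->plug->F->R->F->L->H->refl->F->L'->A->R'->B->plug->C
Char 9 ('C'): step: R->2, L=4; C->plug->B->R->D->L->G->refl->C->L'->B->R'->F->plug->F
Char 10 ('B'): step: R->3, L=4; B->plug->C->R->H->L->A->refl->E->L'->E->R'->G->plug->A
Char 11 ('D'): step: R->4, L=4; D->plug->D->R->H->L->A->refl->E->L'->E->R'->E->plug->E
Final: ciphertext=ADHFGCACFAE, RIGHT=4, LEFT=4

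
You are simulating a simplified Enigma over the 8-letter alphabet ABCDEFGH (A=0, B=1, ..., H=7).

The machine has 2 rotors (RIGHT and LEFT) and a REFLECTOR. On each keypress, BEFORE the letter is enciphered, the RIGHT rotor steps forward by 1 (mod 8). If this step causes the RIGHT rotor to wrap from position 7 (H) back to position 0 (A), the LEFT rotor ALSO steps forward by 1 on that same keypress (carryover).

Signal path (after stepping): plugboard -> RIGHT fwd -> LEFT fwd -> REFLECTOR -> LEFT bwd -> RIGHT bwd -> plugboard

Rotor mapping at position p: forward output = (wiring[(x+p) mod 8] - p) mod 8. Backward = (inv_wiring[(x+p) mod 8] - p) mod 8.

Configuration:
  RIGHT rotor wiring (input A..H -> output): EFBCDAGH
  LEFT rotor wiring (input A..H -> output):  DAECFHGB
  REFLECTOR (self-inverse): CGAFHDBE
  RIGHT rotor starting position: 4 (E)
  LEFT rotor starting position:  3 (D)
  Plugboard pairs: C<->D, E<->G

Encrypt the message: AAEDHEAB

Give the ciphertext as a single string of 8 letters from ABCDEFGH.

Char 1 ('A'): step: R->5, L=3; A->plug->A->R->D->L->D->refl->F->L'->G->R'->H->plug->H
Char 2 ('A'): step: R->6, L=3; A->plug->A->R->A->L->H->refl->E->L'->C->R'->H->plug->H
Char 3 ('E'): step: R->7, L=3; E->plug->G->R->B->L->C->refl->A->L'->F->R'->B->plug->B
Char 4 ('D'): step: R->0, L->4 (L advanced); D->plug->C->R->B->L->D->refl->F->L'->D->R'->E->plug->G
Char 5 ('H'): step: R->1, L=4; H->plug->H->R->D->L->F->refl->D->L'->B->R'->C->plug->D
Char 6 ('E'): step: R->2, L=4; E->plug->G->R->C->L->C->refl->A->L'->G->R'->D->plug->C
Char 7 ('A'): step: R->3, L=4; A->plug->A->R->H->L->G->refl->B->L'->A->R'->B->plug->B
Char 8 ('B'): step: R->4, L=4; B->plug->B->R->E->L->H->refl->E->L'->F->R'->G->plug->E

Answer: HHBGDCBE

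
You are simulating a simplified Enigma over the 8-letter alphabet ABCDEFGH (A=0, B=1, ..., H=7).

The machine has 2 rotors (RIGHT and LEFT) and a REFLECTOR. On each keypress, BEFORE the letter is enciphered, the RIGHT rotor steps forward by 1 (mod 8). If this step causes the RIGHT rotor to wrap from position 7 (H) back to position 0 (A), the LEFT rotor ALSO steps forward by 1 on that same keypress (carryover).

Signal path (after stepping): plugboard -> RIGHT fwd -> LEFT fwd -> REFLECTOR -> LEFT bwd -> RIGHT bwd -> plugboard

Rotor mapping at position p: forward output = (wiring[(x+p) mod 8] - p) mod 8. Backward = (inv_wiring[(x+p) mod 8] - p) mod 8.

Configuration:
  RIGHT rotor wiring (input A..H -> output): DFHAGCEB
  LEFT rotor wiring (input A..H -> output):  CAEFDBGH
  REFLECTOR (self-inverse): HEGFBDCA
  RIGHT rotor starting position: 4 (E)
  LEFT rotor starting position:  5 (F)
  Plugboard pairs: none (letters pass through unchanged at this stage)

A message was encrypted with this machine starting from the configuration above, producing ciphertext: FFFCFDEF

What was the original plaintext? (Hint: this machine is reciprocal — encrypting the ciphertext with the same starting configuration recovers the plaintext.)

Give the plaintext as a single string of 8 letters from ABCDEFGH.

Char 1 ('F'): step: R->5, L=5; F->plug->F->R->C->L->C->refl->G->L'->H->R'->B->plug->B
Char 2 ('F'): step: R->6, L=5; F->plug->F->R->C->L->C->refl->G->L'->H->R'->D->plug->D
Char 3 ('F'): step: R->7, L=5; F->plug->F->R->H->L->G->refl->C->L'->C->R'->A->plug->A
Char 4 ('C'): step: R->0, L->6 (L advanced); C->plug->C->R->H->L->D->refl->F->L'->G->R'->E->plug->E
Char 5 ('F'): step: R->1, L=6; F->plug->F->R->D->L->C->refl->G->L'->E->R'->A->plug->A
Char 6 ('D'): step: R->2, L=6; D->plug->D->R->A->L->A->refl->H->L'->F->R'->A->plug->A
Char 7 ('E'): step: R->3, L=6; E->plug->E->R->G->L->F->refl->D->L'->H->R'->C->plug->C
Char 8 ('F'): step: R->4, L=6; F->plug->F->R->B->L->B->refl->E->L'->C->R'->A->plug->A

Answer: BDAEAACA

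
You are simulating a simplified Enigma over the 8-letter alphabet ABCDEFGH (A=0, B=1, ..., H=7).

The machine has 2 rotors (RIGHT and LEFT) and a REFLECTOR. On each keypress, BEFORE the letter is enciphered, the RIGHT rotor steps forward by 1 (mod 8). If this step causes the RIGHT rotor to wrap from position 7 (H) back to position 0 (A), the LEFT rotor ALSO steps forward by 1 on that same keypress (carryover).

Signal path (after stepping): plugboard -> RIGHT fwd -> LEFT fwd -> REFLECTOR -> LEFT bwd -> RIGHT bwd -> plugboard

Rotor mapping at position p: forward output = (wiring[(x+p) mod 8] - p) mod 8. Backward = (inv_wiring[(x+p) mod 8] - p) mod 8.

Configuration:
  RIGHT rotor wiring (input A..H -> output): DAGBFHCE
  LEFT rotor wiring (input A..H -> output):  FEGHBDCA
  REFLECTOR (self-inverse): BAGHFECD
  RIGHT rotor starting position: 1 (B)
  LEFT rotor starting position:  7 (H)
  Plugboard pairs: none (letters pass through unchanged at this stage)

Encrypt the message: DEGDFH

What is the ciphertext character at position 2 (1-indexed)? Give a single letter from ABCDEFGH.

Char 1 ('D'): step: R->2, L=7; D->plug->D->R->F->L->C->refl->G->L'->B->R'->G->plug->G
Char 2 ('E'): step: R->3, L=7; E->plug->E->R->B->L->G->refl->C->L'->F->R'->G->plug->G

G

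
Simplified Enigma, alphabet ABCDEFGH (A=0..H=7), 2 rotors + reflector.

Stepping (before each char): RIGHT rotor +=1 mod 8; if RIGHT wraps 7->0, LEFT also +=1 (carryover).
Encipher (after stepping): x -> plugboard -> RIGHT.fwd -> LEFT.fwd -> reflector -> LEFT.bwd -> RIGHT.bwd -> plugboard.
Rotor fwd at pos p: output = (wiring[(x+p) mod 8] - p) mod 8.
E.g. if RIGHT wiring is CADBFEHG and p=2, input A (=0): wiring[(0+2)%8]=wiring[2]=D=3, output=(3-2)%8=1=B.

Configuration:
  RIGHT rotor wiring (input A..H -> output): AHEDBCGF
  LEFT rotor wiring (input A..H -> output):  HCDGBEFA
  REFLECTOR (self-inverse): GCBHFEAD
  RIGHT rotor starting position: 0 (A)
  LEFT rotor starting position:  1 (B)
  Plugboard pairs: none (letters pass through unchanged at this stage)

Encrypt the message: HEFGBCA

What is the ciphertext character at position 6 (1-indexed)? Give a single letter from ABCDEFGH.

Char 1 ('H'): step: R->1, L=1; H->plug->H->R->H->L->G->refl->A->L'->D->R'->B->plug->B
Char 2 ('E'): step: R->2, L=1; E->plug->E->R->E->L->D->refl->H->L'->G->R'->G->plug->G
Char 3 ('F'): step: R->3, L=1; F->plug->F->R->F->L->E->refl->F->L'->C->R'->E->plug->E
Char 4 ('G'): step: R->4, L=1; G->plug->G->R->A->L->B->refl->C->L'->B->R'->D->plug->D
Char 5 ('B'): step: R->5, L=1; B->plug->B->R->B->L->C->refl->B->L'->A->R'->C->plug->C
Char 6 ('C'): step: R->6, L=1; C->plug->C->R->C->L->F->refl->E->L'->F->R'->F->plug->F

F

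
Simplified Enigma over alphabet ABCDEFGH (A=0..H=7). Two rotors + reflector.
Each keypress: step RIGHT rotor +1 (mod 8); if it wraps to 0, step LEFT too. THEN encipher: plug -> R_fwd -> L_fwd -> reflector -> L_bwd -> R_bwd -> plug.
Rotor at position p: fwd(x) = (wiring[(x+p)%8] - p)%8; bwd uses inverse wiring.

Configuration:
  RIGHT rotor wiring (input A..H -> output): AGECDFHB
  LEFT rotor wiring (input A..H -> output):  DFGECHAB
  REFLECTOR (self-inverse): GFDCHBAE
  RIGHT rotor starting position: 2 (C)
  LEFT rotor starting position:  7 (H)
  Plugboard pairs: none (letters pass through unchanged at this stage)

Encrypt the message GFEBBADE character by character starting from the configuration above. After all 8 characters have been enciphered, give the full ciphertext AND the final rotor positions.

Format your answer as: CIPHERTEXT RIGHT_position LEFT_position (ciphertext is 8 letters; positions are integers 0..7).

Answer: HHDAECFD 2 0

Derivation:
Char 1 ('G'): step: R->3, L=7; G->plug->G->R->D->L->H->refl->E->L'->B->R'->H->plug->H
Char 2 ('F'): step: R->4, L=7; F->plug->F->R->C->L->G->refl->A->L'->G->R'->H->plug->H
Char 3 ('E'): step: R->5, L=7; E->plug->E->R->B->L->E->refl->H->L'->D->R'->D->plug->D
Char 4 ('B'): step: R->6, L=7; B->plug->B->R->D->L->H->refl->E->L'->B->R'->A->plug->A
Char 5 ('B'): step: R->7, L=7; B->plug->B->R->B->L->E->refl->H->L'->D->R'->E->plug->E
Char 6 ('A'): step: R->0, L->0 (L advanced); A->plug->A->R->A->L->D->refl->C->L'->E->R'->C->plug->C
Char 7 ('D'): step: R->1, L=0; D->plug->D->R->C->L->G->refl->A->L'->G->R'->F->plug->F
Char 8 ('E'): step: R->2, L=0; E->plug->E->R->F->L->H->refl->E->L'->D->R'->D->plug->D
Final: ciphertext=HHDAECFD, RIGHT=2, LEFT=0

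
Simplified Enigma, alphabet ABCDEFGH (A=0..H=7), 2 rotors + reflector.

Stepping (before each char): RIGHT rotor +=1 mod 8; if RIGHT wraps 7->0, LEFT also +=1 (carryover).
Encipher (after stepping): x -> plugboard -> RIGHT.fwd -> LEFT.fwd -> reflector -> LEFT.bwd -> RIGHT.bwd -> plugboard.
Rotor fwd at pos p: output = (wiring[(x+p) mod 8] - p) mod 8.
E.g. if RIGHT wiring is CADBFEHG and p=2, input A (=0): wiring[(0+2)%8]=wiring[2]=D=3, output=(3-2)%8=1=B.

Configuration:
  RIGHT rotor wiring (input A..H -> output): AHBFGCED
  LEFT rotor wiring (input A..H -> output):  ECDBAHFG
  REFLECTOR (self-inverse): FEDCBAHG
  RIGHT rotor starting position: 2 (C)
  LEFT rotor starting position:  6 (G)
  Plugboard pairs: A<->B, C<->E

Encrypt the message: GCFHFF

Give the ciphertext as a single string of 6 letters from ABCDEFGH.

Char 1 ('G'): step: R->3, L=6; G->plug->G->R->E->L->F->refl->A->L'->B->R'->D->plug->D
Char 2 ('C'): step: R->4, L=6; C->plug->E->R->E->L->F->refl->A->L'->B->R'->H->plug->H
Char 3 ('F'): step: R->5, L=6; F->plug->F->R->E->L->F->refl->A->L'->B->R'->H->plug->H
Char 4 ('H'): step: R->6, L=6; H->plug->H->R->E->L->F->refl->A->L'->B->R'->D->plug->D
Char 5 ('F'): step: R->7, L=6; F->plug->F->R->H->L->B->refl->E->L'->D->R'->G->plug->G
Char 6 ('F'): step: R->0, L->7 (L advanced); F->plug->F->R->C->L->D->refl->C->L'->E->R'->G->plug->G

Answer: DHHDGG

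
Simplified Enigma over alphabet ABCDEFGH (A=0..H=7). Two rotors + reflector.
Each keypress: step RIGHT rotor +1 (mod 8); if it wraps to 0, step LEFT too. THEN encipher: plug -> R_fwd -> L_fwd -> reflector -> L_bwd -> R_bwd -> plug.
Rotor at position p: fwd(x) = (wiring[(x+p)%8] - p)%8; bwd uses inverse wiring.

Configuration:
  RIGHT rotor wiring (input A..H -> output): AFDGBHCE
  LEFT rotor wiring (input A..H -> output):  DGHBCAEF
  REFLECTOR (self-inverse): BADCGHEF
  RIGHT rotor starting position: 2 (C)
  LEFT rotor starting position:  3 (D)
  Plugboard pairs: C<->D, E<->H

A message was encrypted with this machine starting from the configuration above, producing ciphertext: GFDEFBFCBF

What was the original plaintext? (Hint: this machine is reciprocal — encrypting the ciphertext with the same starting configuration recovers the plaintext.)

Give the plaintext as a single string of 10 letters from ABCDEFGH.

Char 1 ('G'): step: R->3, L=3; G->plug->G->R->C->L->F->refl->H->L'->B->R'->E->plug->H
Char 2 ('F'): step: R->4, L=3; F->plug->F->R->B->L->H->refl->F->L'->C->R'->H->plug->E
Char 3 ('D'): step: R->5, L=3; D->plug->C->R->H->L->E->refl->G->L'->A->R'->E->plug->H
Char 4 ('E'): step: R->6, L=3; E->plug->H->R->B->L->H->refl->F->L'->C->R'->C->plug->D
Char 5 ('F'): step: R->7, L=3; F->plug->F->R->C->L->F->refl->H->L'->B->R'->B->plug->B
Char 6 ('B'): step: R->0, L->4 (L advanced); B->plug->B->R->F->L->C->refl->D->L'->G->R'->D->plug->C
Char 7 ('F'): step: R->1, L=4; F->plug->F->R->B->L->E->refl->G->L'->A->R'->D->plug->C
Char 8 ('C'): step: R->2, L=4; C->plug->D->R->F->L->C->refl->D->L'->G->R'->G->plug->G
Char 9 ('B'): step: R->3, L=4; B->plug->B->R->G->L->D->refl->C->L'->F->R'->F->plug->F
Char 10 ('F'): step: R->4, L=4; F->plug->F->R->B->L->E->refl->G->L'->A->R'->D->plug->C

Answer: HEHDBCCGFC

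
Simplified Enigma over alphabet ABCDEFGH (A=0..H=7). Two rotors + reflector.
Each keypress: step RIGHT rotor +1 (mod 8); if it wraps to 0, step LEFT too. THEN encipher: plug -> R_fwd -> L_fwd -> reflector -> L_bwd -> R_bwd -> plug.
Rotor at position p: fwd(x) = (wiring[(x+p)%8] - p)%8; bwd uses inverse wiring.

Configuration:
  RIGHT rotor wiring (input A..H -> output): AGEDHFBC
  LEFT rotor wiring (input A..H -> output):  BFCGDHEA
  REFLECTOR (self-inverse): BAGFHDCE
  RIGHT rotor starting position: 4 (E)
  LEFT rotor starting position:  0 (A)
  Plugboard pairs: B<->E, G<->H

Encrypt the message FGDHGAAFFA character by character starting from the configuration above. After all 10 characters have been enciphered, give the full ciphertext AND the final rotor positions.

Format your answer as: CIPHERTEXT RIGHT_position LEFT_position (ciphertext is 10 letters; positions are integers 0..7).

Answer: ADHBHCDCBE 6 1

Derivation:
Char 1 ('F'): step: R->5, L=0; F->plug->F->R->H->L->A->refl->B->L'->A->R'->A->plug->A
Char 2 ('G'): step: R->6, L=0; G->plug->H->R->H->L->A->refl->B->L'->A->R'->D->plug->D
Char 3 ('D'): step: R->7, L=0; D->plug->D->R->F->L->H->refl->E->L'->G->R'->G->plug->H
Char 4 ('H'): step: R->0, L->1 (L advanced); H->plug->G->R->B->L->B->refl->A->L'->H->R'->E->plug->B
Char 5 ('G'): step: R->1, L=1; G->plug->H->R->H->L->A->refl->B->L'->B->R'->G->plug->H
Char 6 ('A'): step: R->2, L=1; A->plug->A->R->C->L->F->refl->D->L'->F->R'->C->plug->C
Char 7 ('A'): step: R->3, L=1; A->plug->A->R->A->L->E->refl->H->L'->G->R'->D->plug->D
Char 8 ('F'): step: R->4, L=1; F->plug->F->R->C->L->F->refl->D->L'->F->R'->C->plug->C
Char 9 ('F'): step: R->5, L=1; F->plug->F->R->H->L->A->refl->B->L'->B->R'->E->plug->B
Char 10 ('A'): step: R->6, L=1; A->plug->A->R->D->L->C->refl->G->L'->E->R'->B->plug->E
Final: ciphertext=ADHBHCDCBE, RIGHT=6, LEFT=1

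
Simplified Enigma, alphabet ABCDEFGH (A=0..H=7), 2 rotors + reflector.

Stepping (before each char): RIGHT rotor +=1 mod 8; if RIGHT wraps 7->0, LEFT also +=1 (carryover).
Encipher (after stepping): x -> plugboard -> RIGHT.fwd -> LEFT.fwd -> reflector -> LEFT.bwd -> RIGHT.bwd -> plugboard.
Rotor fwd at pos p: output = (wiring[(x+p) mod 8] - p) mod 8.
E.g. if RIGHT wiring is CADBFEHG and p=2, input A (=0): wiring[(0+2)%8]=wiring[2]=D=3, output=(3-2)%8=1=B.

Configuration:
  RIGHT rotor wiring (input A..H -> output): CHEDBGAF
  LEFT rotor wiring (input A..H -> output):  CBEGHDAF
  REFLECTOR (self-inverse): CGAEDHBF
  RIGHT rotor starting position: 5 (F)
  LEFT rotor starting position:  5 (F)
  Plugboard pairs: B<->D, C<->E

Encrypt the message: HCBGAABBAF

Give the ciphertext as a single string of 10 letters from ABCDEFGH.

Char 1 ('H'): step: R->6, L=5; H->plug->H->R->A->L->G->refl->B->L'->G->R'->E->plug->C
Char 2 ('C'): step: R->7, L=5; C->plug->E->R->E->L->E->refl->D->L'->B->R'->H->plug->H
Char 3 ('B'): step: R->0, L->6 (L advanced); B->plug->D->R->D->L->D->refl->E->L'->C->R'->A->plug->A
Char 4 ('G'): step: R->1, L=6; G->plug->G->R->E->L->G->refl->B->L'->G->R'->A->plug->A
Char 5 ('A'): step: R->2, L=6; A->plug->A->R->C->L->E->refl->D->L'->D->R'->F->plug->F
Char 6 ('A'): step: R->3, L=6; A->plug->A->R->A->L->C->refl->A->L'->F->R'->D->plug->B
Char 7 ('B'): step: R->4, L=6; B->plug->D->R->B->L->H->refl->F->L'->H->R'->H->plug->H
Char 8 ('B'): step: R->5, L=6; B->plug->D->R->F->L->A->refl->C->L'->A->R'->C->plug->E
Char 9 ('A'): step: R->6, L=6; A->plug->A->R->C->L->E->refl->D->L'->D->R'->G->plug->G
Char 10 ('F'): step: R->7, L=6; F->plug->F->R->C->L->E->refl->D->L'->D->R'->B->plug->D

Answer: CHAAFBHEGD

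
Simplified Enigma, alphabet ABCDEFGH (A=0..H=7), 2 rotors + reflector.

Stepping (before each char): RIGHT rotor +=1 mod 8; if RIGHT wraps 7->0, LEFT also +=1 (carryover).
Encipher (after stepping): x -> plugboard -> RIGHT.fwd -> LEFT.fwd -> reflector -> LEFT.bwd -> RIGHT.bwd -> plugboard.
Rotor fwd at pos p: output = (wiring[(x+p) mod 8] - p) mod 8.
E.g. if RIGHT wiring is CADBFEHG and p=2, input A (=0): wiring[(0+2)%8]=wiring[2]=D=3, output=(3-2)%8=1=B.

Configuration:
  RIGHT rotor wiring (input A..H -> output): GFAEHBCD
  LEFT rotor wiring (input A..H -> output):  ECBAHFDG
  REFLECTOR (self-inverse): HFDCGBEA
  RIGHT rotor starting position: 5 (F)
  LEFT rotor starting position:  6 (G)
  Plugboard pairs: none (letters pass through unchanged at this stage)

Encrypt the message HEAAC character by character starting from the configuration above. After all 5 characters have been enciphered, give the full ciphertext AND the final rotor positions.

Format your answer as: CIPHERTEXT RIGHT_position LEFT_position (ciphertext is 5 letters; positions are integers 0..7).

Char 1 ('H'): step: R->6, L=6; H->plug->H->R->D->L->E->refl->G->L'->C->R'->E->plug->E
Char 2 ('E'): step: R->7, L=6; E->plug->E->R->F->L->C->refl->D->L'->E->R'->A->plug->A
Char 3 ('A'): step: R->0, L->7 (L advanced); A->plug->A->R->G->L->G->refl->E->L'->H->R'->E->plug->E
Char 4 ('A'): step: R->1, L=7; A->plug->A->R->E->L->B->refl->F->L'->B->R'->F->plug->F
Char 5 ('C'): step: R->2, L=7; C->plug->C->R->F->L->A->refl->H->L'->A->R'->E->plug->E
Final: ciphertext=EAEFE, RIGHT=2, LEFT=7

Answer: EAEFE 2 7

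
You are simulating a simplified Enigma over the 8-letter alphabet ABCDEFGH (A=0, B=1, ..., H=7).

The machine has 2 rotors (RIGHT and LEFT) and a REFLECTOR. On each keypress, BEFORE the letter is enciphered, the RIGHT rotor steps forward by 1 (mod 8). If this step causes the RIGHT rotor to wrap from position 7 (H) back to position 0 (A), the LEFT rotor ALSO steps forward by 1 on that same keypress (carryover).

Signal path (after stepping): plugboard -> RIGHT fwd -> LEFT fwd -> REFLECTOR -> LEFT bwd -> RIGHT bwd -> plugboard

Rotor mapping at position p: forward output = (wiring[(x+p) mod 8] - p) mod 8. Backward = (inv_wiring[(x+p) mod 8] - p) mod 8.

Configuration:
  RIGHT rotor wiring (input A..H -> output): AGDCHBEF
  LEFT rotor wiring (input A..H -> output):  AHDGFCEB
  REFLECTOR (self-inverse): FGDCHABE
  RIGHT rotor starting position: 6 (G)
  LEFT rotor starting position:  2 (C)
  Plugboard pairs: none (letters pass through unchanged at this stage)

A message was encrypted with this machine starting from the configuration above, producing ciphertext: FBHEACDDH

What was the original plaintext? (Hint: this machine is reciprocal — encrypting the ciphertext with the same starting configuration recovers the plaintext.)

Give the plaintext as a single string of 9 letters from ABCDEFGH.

Answer: ADAGFDAGC

Derivation:
Char 1 ('F'): step: R->7, L=2; F->plug->F->R->A->L->B->refl->G->L'->G->R'->A->plug->A
Char 2 ('B'): step: R->0, L->3 (L advanced); B->plug->B->R->G->L->E->refl->H->L'->C->R'->D->plug->D
Char 3 ('H'): step: R->1, L=3; H->plug->H->R->H->L->A->refl->F->L'->F->R'->A->plug->A
Char 4 ('E'): step: R->2, L=3; E->plug->E->R->C->L->H->refl->E->L'->G->R'->G->plug->G
Char 5 ('A'): step: R->3, L=3; A->plug->A->R->H->L->A->refl->F->L'->F->R'->F->plug->F
Char 6 ('C'): step: R->4, L=3; C->plug->C->R->A->L->D->refl->C->L'->B->R'->D->plug->D
Char 7 ('D'): step: R->5, L=3; D->plug->D->R->D->L->B->refl->G->L'->E->R'->A->plug->A
Char 8 ('D'): step: R->6, L=3; D->plug->D->R->A->L->D->refl->C->L'->B->R'->G->plug->G
Char 9 ('H'): step: R->7, L=3; H->plug->H->R->F->L->F->refl->A->L'->H->R'->C->plug->C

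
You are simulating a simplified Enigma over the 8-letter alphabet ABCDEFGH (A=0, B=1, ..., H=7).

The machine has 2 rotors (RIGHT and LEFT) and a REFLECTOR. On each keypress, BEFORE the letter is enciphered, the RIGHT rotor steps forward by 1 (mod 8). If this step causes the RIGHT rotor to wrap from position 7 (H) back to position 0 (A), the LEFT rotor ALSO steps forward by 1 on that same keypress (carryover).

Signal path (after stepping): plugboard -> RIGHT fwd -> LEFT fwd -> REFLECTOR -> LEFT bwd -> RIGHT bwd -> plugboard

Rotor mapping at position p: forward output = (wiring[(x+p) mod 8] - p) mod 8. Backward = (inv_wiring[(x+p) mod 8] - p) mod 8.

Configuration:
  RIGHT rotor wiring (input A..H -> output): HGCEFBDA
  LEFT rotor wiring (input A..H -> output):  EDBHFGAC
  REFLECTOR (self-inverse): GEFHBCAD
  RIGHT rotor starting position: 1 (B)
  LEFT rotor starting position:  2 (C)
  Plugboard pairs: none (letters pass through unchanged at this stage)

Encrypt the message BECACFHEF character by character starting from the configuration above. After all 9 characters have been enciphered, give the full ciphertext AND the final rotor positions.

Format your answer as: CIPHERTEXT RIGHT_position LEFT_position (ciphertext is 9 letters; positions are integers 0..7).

Char 1 ('B'): step: R->2, L=2; B->plug->B->R->C->L->D->refl->H->L'->A->R'->A->plug->A
Char 2 ('E'): step: R->3, L=2; E->plug->E->R->F->L->A->refl->G->L'->E->R'->F->plug->F
Char 3 ('C'): step: R->4, L=2; C->plug->C->R->H->L->B->refl->E->L'->D->R'->E->plug->E
Char 4 ('A'): step: R->5, L=2; A->plug->A->R->E->L->G->refl->A->L'->F->R'->F->plug->F
Char 5 ('C'): step: R->6, L=2; C->plug->C->R->B->L->F->refl->C->L'->G->R'->F->plug->F
Char 6 ('F'): step: R->7, L=2; F->plug->F->R->G->L->C->refl->F->L'->B->R'->A->plug->A
Char 7 ('H'): step: R->0, L->3 (L advanced); H->plug->H->R->A->L->E->refl->B->L'->F->R'->E->plug->E
Char 8 ('E'): step: R->1, L=3; E->plug->E->R->A->L->E->refl->B->L'->F->R'->A->plug->A
Char 9 ('F'): step: R->2, L=3; F->plug->F->R->G->L->A->refl->G->L'->H->R'->D->plug->D
Final: ciphertext=AFEFFAEAD, RIGHT=2, LEFT=3

Answer: AFEFFAEAD 2 3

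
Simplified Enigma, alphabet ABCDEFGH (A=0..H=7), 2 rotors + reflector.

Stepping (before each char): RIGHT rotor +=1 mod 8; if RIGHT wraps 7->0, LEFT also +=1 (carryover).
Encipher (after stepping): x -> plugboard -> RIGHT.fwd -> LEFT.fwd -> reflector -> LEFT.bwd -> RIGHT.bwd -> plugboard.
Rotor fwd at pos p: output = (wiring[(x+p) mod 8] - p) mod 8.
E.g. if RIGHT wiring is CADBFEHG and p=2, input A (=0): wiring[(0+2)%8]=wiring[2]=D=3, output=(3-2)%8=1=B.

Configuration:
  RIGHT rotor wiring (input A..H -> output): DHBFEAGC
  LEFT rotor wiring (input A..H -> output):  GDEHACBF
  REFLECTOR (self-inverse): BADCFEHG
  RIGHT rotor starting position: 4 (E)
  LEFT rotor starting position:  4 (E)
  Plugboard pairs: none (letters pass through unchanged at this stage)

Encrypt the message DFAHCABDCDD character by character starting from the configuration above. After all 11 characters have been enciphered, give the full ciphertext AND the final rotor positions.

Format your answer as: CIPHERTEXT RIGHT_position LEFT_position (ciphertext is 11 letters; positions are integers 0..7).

Answer: ABEAFDFEFAA 7 5

Derivation:
Char 1 ('D'): step: R->5, L=4; D->plug->D->R->G->L->A->refl->B->L'->D->R'->A->plug->A
Char 2 ('F'): step: R->6, L=4; F->plug->F->R->H->L->D->refl->C->L'->E->R'->B->plug->B
Char 3 ('A'): step: R->7, L=4; A->plug->A->R->D->L->B->refl->A->L'->G->R'->E->plug->E
Char 4 ('H'): step: R->0, L->5 (L advanced); H->plug->H->R->C->L->A->refl->B->L'->D->R'->A->plug->A
Char 5 ('C'): step: R->1, L=5; C->plug->C->R->E->L->G->refl->H->L'->F->R'->F->plug->F
Char 6 ('A'): step: R->2, L=5; A->plug->A->R->H->L->D->refl->C->L'->G->R'->D->plug->D
Char 7 ('B'): step: R->3, L=5; B->plug->B->R->B->L->E->refl->F->L'->A->R'->F->plug->F
Char 8 ('D'): step: R->4, L=5; D->plug->D->R->G->L->C->refl->D->L'->H->R'->E->plug->E
Char 9 ('C'): step: R->5, L=5; C->plug->C->R->F->L->H->refl->G->L'->E->R'->F->plug->F
Char 10 ('D'): step: R->6, L=5; D->plug->D->R->B->L->E->refl->F->L'->A->R'->A->plug->A
Char 11 ('D'): step: R->7, L=5; D->plug->D->R->C->L->A->refl->B->L'->D->R'->A->plug->A
Final: ciphertext=ABEAFDFEFAA, RIGHT=7, LEFT=5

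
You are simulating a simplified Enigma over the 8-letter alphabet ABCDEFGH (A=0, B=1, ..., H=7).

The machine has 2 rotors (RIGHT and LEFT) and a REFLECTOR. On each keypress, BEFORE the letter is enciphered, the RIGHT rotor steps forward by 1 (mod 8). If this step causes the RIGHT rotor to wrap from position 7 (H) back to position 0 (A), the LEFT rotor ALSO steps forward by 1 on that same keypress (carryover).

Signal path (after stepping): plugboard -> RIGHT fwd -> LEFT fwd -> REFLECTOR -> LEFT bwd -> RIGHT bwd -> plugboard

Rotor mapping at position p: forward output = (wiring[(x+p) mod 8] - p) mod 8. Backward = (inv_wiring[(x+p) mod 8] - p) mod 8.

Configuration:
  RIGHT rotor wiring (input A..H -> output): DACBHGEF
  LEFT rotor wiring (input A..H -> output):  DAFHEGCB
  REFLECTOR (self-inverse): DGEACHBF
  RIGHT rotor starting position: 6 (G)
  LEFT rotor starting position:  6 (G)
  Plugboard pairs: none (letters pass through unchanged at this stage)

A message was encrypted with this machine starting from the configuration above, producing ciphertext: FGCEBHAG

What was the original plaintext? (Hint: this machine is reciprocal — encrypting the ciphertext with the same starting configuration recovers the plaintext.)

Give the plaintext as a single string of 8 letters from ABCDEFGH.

Char 1 ('F'): step: R->7, L=6; F->plug->F->R->A->L->E->refl->C->L'->D->R'->D->plug->D
Char 2 ('G'): step: R->0, L->7 (L advanced); G->plug->G->R->E->L->A->refl->D->L'->H->R'->E->plug->E
Char 3 ('C'): step: R->1, L=7; C->plug->C->R->A->L->C->refl->E->L'->B->R'->B->plug->B
Char 4 ('E'): step: R->2, L=7; E->plug->E->R->C->L->B->refl->G->L'->D->R'->F->plug->F
Char 5 ('B'): step: R->3, L=7; B->plug->B->R->E->L->A->refl->D->L'->H->R'->H->plug->H
Char 6 ('H'): step: R->4, L=7; H->plug->H->R->F->L->F->refl->H->L'->G->R'->G->plug->G
Char 7 ('A'): step: R->5, L=7; A->plug->A->R->B->L->E->refl->C->L'->A->R'->C->plug->C
Char 8 ('G'): step: R->6, L=7; G->plug->G->R->B->L->E->refl->C->L'->A->R'->H->plug->H

Answer: DEBFHGCH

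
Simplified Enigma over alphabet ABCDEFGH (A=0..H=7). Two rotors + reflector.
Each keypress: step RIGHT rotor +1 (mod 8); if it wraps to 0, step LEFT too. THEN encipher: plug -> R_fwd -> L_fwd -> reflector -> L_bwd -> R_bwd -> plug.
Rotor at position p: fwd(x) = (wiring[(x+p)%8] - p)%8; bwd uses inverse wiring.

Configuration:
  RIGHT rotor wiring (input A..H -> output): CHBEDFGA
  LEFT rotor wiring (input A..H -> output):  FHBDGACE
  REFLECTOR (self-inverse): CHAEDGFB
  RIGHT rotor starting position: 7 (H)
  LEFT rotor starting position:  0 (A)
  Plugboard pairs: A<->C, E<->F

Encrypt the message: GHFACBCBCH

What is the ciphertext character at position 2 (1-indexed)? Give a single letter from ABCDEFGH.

Char 1 ('G'): step: R->0, L->1 (L advanced); G->plug->G->R->G->L->D->refl->E->L'->H->R'->B->plug->B
Char 2 ('H'): step: R->1, L=1; H->plug->H->R->B->L->A->refl->C->L'->C->R'->D->plug->D

D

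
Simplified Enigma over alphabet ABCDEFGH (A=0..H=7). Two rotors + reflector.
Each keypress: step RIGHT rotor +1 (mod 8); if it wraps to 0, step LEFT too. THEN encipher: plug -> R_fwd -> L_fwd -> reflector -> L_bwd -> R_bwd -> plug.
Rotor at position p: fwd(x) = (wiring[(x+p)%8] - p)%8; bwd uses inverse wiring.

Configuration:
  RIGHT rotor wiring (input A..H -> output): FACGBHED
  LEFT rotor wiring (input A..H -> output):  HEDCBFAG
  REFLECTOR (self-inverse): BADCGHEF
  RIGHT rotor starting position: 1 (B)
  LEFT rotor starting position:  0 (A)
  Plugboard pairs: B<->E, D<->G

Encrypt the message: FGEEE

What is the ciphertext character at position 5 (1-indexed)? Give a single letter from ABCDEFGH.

Char 1 ('F'): step: R->2, L=0; F->plug->F->R->B->L->E->refl->G->L'->H->R'->C->plug->C
Char 2 ('G'): step: R->3, L=0; G->plug->D->R->B->L->E->refl->G->L'->H->R'->H->plug->H
Char 3 ('E'): step: R->4, L=0; E->plug->B->R->D->L->C->refl->D->L'->C->R'->H->plug->H
Char 4 ('E'): step: R->5, L=0; E->plug->B->R->H->L->G->refl->E->L'->B->R'->G->plug->D
Char 5 ('E'): step: R->6, L=0; E->plug->B->R->F->L->F->refl->H->L'->A->R'->F->plug->F

F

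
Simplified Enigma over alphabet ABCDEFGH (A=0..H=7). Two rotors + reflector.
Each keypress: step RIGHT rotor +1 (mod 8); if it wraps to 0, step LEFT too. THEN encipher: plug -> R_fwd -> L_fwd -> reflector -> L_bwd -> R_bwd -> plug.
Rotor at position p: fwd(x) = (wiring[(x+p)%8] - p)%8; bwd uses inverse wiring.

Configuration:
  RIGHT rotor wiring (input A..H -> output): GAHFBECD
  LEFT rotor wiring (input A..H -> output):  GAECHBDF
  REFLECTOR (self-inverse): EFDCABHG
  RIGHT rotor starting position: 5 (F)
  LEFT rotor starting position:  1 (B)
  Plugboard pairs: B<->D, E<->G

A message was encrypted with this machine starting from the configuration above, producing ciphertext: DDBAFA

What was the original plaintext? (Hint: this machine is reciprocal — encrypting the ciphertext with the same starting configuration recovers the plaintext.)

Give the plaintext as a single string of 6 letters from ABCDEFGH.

Char 1 ('D'): step: R->6, L=1; D->plug->B->R->F->L->C->refl->D->L'->B->R'->E->plug->G
Char 2 ('D'): step: R->7, L=1; D->plug->B->R->H->L->F->refl->B->L'->C->R'->F->plug->F
Char 3 ('B'): step: R->0, L->2 (L advanced); B->plug->D->R->F->L->D->refl->C->L'->A->R'->B->plug->D
Char 4 ('A'): step: R->1, L=2; A->plug->A->R->H->L->G->refl->H->L'->D->R'->E->plug->G
Char 5 ('F'): step: R->2, L=2; F->plug->F->R->B->L->A->refl->E->L'->G->R'->H->plug->H
Char 6 ('A'): step: R->3, L=2; A->plug->A->R->C->L->F->refl->B->L'->E->R'->H->plug->H

Answer: GFDGHH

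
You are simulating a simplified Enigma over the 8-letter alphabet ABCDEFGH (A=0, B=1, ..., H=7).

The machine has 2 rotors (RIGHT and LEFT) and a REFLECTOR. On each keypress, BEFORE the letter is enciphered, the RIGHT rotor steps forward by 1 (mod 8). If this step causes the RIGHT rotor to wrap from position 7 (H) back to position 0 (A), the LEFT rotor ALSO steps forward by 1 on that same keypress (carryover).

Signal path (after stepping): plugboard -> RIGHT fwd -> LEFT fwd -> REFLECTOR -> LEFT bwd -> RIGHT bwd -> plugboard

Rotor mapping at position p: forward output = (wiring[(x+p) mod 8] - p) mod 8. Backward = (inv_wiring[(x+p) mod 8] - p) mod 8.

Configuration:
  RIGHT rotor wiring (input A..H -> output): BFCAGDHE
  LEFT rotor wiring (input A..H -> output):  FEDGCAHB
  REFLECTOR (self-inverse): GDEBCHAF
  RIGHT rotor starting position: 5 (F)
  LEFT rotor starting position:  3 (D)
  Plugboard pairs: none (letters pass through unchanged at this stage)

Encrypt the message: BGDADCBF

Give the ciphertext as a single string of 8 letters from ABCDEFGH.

Char 1 ('B'): step: R->6, L=3; B->plug->B->R->G->L->B->refl->D->L'->A->R'->G->plug->G
Char 2 ('G'): step: R->7, L=3; G->plug->G->R->E->L->G->refl->A->L'->H->R'->F->plug->F
Char 3 ('D'): step: R->0, L->4 (L advanced); D->plug->D->R->A->L->G->refl->A->L'->F->R'->B->plug->B
Char 4 ('A'): step: R->1, L=4; A->plug->A->R->E->L->B->refl->D->L'->C->R'->E->plug->E
Char 5 ('D'): step: R->2, L=4; D->plug->D->R->B->L->E->refl->C->L'->H->R'->G->plug->G
Char 6 ('C'): step: R->3, L=4; C->plug->C->R->A->L->G->refl->A->L'->F->R'->A->plug->A
Char 7 ('B'): step: R->4, L=4; B->plug->B->R->H->L->C->refl->E->L'->B->R'->F->plug->F
Char 8 ('F'): step: R->5, L=4; F->plug->F->R->F->L->A->refl->G->L'->A->R'->E->plug->E

Answer: GFBEGAFE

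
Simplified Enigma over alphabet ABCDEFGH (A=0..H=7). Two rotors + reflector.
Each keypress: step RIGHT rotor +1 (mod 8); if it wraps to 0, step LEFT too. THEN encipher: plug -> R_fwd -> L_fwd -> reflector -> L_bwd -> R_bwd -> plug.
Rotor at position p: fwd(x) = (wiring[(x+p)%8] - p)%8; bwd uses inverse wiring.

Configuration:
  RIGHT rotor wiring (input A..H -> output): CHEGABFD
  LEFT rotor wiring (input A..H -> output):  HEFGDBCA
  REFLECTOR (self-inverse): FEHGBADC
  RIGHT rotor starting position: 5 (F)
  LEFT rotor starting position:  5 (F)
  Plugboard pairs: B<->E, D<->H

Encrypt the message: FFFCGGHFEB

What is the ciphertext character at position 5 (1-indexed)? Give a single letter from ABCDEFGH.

Char 1 ('F'): step: R->6, L=5; F->plug->F->R->A->L->E->refl->B->L'->G->R'->E->plug->B
Char 2 ('F'): step: R->7, L=5; F->plug->F->R->B->L->F->refl->A->L'->F->R'->D->plug->H
Char 3 ('F'): step: R->0, L->6 (L advanced); F->plug->F->R->B->L->C->refl->H->L'->E->R'->C->plug->C
Char 4 ('C'): step: R->1, L=6; C->plug->C->R->F->L->A->refl->F->L'->G->R'->A->plug->A
Char 5 ('G'): step: R->2, L=6; G->plug->G->R->A->L->E->refl->B->L'->C->R'->A->plug->A

A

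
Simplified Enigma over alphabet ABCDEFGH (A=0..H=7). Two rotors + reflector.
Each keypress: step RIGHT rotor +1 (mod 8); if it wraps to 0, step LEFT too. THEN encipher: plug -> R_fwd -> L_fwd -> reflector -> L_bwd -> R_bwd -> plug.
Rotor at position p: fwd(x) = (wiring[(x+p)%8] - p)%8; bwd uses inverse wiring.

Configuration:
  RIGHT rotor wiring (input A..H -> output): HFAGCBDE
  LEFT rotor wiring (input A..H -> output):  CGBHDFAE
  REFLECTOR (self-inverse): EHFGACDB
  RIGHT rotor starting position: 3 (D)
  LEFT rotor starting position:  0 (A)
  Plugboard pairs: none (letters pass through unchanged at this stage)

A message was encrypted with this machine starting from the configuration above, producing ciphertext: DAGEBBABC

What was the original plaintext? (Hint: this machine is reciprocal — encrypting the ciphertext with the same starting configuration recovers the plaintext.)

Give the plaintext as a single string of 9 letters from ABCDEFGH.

Answer: BGCCACFHB

Derivation:
Char 1 ('D'): step: R->4, L=0; D->plug->D->R->A->L->C->refl->F->L'->F->R'->B->plug->B
Char 2 ('A'): step: R->5, L=0; A->plug->A->R->E->L->D->refl->G->L'->B->R'->G->plug->G
Char 3 ('G'): step: R->6, L=0; G->plug->G->R->E->L->D->refl->G->L'->B->R'->C->plug->C
Char 4 ('E'): step: R->7, L=0; E->plug->E->R->H->L->E->refl->A->L'->G->R'->C->plug->C
Char 5 ('B'): step: R->0, L->1 (L advanced); B->plug->B->R->F->L->H->refl->B->L'->H->R'->A->plug->A
Char 6 ('B'): step: R->1, L=1; B->plug->B->R->H->L->B->refl->H->L'->F->R'->C->plug->C
Char 7 ('A'): step: R->2, L=1; A->plug->A->R->G->L->D->refl->G->L'->C->R'->F->plug->F
Char 8 ('B'): step: R->3, L=1; B->plug->B->R->H->L->B->refl->H->L'->F->R'->H->plug->H
Char 9 ('C'): step: R->4, L=1; C->plug->C->R->H->L->B->refl->H->L'->F->R'->B->plug->B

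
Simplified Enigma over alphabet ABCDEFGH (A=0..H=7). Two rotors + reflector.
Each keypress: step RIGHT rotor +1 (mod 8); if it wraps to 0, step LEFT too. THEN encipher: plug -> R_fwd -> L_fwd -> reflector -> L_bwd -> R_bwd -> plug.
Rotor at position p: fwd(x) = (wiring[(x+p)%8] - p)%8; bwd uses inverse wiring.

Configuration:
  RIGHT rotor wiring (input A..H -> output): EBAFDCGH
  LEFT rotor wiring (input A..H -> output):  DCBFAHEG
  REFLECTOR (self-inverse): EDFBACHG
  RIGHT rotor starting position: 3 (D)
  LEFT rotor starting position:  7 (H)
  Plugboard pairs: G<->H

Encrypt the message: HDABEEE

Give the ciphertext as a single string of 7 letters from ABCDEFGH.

Char 1 ('H'): step: R->4, L=7; H->plug->G->R->E->L->G->refl->H->L'->A->R'->E->plug->E
Char 2 ('D'): step: R->5, L=7; D->plug->D->R->H->L->F->refl->C->L'->D->R'->F->plug->F
Char 3 ('A'): step: R->6, L=7; A->plug->A->R->A->L->H->refl->G->L'->E->R'->H->plug->G
Char 4 ('B'): step: R->7, L=7; B->plug->B->R->F->L->B->refl->D->L'->C->R'->C->plug->C
Char 5 ('E'): step: R->0, L->0 (L advanced); E->plug->E->R->D->L->F->refl->C->L'->B->R'->B->plug->B
Char 6 ('E'): step: R->1, L=0; E->plug->E->R->B->L->C->refl->F->L'->D->R'->H->plug->G
Char 7 ('E'): step: R->2, L=0; E->plug->E->R->E->L->A->refl->E->L'->G->R'->A->plug->A

Answer: EFGCBGA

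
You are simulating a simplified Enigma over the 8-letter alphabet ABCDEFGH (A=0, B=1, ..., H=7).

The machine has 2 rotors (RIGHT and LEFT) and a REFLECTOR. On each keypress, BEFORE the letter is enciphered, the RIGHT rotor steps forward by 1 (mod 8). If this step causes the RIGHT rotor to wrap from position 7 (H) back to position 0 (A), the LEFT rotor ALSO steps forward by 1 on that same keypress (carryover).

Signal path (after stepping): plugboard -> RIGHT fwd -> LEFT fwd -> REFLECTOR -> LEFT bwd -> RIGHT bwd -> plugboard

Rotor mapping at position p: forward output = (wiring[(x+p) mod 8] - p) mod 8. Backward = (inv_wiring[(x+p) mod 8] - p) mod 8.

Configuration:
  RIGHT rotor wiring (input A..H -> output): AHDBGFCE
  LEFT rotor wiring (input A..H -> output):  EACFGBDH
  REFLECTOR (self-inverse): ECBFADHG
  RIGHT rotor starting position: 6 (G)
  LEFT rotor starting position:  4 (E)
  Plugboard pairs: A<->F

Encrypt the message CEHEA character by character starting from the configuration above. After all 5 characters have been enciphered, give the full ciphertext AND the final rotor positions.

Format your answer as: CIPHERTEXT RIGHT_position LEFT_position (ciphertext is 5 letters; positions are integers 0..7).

Answer: AFBGG 3 5

Derivation:
Char 1 ('C'): step: R->7, L=4; C->plug->C->R->A->L->C->refl->B->L'->H->R'->F->plug->A
Char 2 ('E'): step: R->0, L->5 (L advanced); E->plug->E->R->G->L->A->refl->E->L'->A->R'->A->plug->F
Char 3 ('H'): step: R->1, L=5; H->plug->H->R->H->L->B->refl->C->L'->C->R'->B->plug->B
Char 4 ('E'): step: R->2, L=5; E->plug->E->R->A->L->E->refl->A->L'->G->R'->G->plug->G
Char 5 ('A'): step: R->3, L=5; A->plug->F->R->F->L->F->refl->D->L'->E->R'->G->plug->G
Final: ciphertext=AFBGG, RIGHT=3, LEFT=5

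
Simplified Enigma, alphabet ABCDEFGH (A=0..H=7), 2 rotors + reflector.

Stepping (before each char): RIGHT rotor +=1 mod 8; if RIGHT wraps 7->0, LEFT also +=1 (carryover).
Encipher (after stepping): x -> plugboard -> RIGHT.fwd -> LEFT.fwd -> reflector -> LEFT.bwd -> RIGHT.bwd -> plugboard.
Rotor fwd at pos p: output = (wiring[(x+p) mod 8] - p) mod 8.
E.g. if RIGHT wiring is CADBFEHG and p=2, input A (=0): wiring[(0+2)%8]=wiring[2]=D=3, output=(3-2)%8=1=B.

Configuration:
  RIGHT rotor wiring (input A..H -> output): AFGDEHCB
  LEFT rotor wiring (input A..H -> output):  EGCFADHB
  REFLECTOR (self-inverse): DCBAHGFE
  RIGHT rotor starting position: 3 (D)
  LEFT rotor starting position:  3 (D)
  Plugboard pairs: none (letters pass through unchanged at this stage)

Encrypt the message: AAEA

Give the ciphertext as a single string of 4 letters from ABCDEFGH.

Char 1 ('A'): step: R->4, L=3; A->plug->A->R->A->L->C->refl->B->L'->F->R'->D->plug->D
Char 2 ('A'): step: R->5, L=3; A->plug->A->R->C->L->A->refl->D->L'->G->R'->G->plug->G
Char 3 ('E'): step: R->6, L=3; E->plug->E->R->A->L->C->refl->B->L'->F->R'->F->plug->F
Char 4 ('A'): step: R->7, L=3; A->plug->A->R->C->L->A->refl->D->L'->G->R'->C->plug->C

Answer: DGFC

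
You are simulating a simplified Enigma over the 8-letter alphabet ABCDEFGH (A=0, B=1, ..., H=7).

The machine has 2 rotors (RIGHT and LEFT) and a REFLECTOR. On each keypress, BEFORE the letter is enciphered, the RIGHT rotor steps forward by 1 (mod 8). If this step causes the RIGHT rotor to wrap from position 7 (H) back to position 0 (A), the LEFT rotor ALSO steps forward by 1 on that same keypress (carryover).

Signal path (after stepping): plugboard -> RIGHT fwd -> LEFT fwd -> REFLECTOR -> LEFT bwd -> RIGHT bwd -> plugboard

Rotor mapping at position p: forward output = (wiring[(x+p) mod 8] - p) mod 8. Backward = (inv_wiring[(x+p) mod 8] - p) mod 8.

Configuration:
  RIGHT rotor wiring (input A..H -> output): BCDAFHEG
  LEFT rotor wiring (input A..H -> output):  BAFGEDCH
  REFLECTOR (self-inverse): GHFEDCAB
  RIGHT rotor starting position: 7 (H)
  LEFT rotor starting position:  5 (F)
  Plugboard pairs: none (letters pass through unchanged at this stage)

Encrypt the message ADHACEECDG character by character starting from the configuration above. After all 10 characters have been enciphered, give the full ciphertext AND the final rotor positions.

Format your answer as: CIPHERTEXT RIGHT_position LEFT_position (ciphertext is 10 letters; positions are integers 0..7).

Char 1 ('A'): step: R->0, L->6 (L advanced); A->plug->A->R->B->L->B->refl->H->L'->E->R'->G->plug->G
Char 2 ('D'): step: R->1, L=6; D->plug->D->R->E->L->H->refl->B->L'->B->R'->A->plug->A
Char 3 ('H'): step: R->2, L=6; H->plug->H->R->A->L->E->refl->D->L'->C->R'->E->plug->E
Char 4 ('A'): step: R->3, L=6; A->plug->A->R->F->L->A->refl->G->L'->G->R'->F->plug->F
Char 5 ('C'): step: R->4, L=6; C->plug->C->R->A->L->E->refl->D->L'->C->R'->D->plug->D
Char 6 ('E'): step: R->5, L=6; E->plug->E->R->F->L->A->refl->G->L'->G->R'->F->plug->F
Char 7 ('E'): step: R->6, L=6; E->plug->E->R->F->L->A->refl->G->L'->G->R'->A->plug->A
Char 8 ('C'): step: R->7, L=6; C->plug->C->R->D->L->C->refl->F->L'->H->R'->A->plug->A
Char 9 ('D'): step: R->0, L->7 (L advanced); D->plug->D->R->A->L->A->refl->G->L'->D->R'->C->plug->C
Char 10 ('G'): step: R->1, L=7; G->plug->G->R->F->L->F->refl->C->L'->B->R'->A->plug->A
Final: ciphertext=GAEFDFAACA, RIGHT=1, LEFT=7

Answer: GAEFDFAACA 1 7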